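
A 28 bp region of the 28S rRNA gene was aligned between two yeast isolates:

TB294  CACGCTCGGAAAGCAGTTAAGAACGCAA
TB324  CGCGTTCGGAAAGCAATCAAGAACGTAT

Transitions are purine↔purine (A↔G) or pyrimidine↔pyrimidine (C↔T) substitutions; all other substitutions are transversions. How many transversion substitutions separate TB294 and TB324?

1

Mismatches occur at site 2 (A↔G, transition), site 5 (C↔T, transition), site 16 (G↔A, transition), site 18 (T↔C, transition), site 26 (C↔T, transition), site 28 (A↔T, transversion).
Of the 6 differences, 5 transitions and 1 transversion, so the answer is 1.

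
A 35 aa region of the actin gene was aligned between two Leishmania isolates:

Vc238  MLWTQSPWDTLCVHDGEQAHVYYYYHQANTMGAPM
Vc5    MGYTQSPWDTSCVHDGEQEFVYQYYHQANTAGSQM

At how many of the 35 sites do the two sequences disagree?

Differing sites — 2:L/G; 3:W/Y; 11:L/S; 19:A/E; 20:H/F; 23:Y/Q; 31:M/A; 33:A/S; 34:P/Q.
That gives 9 mismatches out of 35 aligned sites, so the Hamming distance is 9.

9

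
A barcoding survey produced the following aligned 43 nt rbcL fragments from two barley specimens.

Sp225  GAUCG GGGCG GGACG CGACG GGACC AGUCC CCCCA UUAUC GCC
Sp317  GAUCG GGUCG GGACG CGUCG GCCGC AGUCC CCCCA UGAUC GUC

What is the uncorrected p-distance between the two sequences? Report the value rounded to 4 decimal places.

Differing sites — 8:G/U; 18:A/U; 22:G/C; 23:A/C; 24:C/G; 37:U/G; 42:C/U.
There are 7 differences over 43 sites, so p = 7/43 = 0.1628.

0.1628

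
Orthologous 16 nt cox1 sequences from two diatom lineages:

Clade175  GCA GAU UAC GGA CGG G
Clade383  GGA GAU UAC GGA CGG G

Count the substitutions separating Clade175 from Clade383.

1

A single mismatch occurs at site 2 (C/G).
That gives 1 mismatch out of 16 aligned sites, so the Hamming distance is 1.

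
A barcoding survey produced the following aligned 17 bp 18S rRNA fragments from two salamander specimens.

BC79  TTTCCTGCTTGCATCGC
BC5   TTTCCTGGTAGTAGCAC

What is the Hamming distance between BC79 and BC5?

5

The sequences differ at positions 8 (C/G), 10 (T/A), 12 (C/T), 14 (T/G), 16 (G/A).
That gives 5 mismatches out of 17 aligned sites, so the Hamming distance is 5.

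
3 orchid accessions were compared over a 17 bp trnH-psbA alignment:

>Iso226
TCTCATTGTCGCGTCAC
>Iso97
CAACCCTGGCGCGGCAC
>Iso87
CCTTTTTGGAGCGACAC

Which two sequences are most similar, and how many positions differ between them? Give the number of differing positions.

6

Pairwise Hamming distances:
  Iso226 vs Iso97: 7
  Iso226 vs Iso87: 6
  Iso97 vs Iso87: 7
The smallest is 6, between Iso226 and Iso87.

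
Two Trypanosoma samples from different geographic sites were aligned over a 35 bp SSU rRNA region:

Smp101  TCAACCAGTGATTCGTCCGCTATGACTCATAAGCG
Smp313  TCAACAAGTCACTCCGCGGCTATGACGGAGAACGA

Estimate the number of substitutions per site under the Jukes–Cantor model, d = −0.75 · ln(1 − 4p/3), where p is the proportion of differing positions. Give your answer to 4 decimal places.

0.4582

Differing sites — 6:C/A; 10:G/C; 12:T/C; 15:G/C; 16:T/G; 18:C/G; 27:T/G; 28:C/G; 30:T/G; 33:G/C; 34:C/G; 35:G/A.
p = 12/35 = 0.342857.
d = −0.75 · ln(1 − (4/3)·0.342857) = −0.75 · ln(0.542857) = −0.75 · (-0.610909) = 0.4582.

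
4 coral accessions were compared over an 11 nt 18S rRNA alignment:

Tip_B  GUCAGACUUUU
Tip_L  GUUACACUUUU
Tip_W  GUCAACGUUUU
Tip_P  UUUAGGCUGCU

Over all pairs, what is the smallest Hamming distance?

2

Pairwise Hamming distances:
  Tip_B vs Tip_L: 2
  Tip_B vs Tip_W: 3
  Tip_B vs Tip_P: 5
  Tip_L vs Tip_W: 4
  Tip_L vs Tip_P: 5
  Tip_W vs Tip_P: 7
The smallest is 2, between Tip_B and Tip_L.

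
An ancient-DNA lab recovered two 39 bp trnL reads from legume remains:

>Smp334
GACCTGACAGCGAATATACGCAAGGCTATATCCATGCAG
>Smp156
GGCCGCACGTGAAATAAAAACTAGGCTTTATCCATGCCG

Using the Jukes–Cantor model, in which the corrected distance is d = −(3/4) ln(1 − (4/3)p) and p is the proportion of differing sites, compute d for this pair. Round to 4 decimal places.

Differing sites — 2:A/G; 5:T/G; 6:G/C; 9:A/G; 10:G/T; 11:C/G; 12:G/A; 17:T/A; 19:C/A; 20:G/A; 22:A/T; 28:A/T; 38:A/C.
p = 13/39 = 0.333333.
d = −0.75 · ln(1 − (4/3)·0.333333) = −0.75 · ln(0.555556) = −0.75 · (-0.587786) = 0.4408.

0.4408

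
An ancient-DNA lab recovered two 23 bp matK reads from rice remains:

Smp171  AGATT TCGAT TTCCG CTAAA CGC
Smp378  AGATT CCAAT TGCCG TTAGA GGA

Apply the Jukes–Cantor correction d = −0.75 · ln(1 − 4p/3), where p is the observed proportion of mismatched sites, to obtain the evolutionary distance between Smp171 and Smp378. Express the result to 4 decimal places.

Differing sites — 6:T/C; 8:G/A; 12:T/G; 16:C/T; 19:A/G; 21:C/G; 23:C/A.
p = 7/23 = 0.304348.
d = −0.75 · ln(1 − (4/3)·0.304348) = −0.75 · ln(0.594203) = −0.75 · (-0.520534) = 0.3904.

0.3904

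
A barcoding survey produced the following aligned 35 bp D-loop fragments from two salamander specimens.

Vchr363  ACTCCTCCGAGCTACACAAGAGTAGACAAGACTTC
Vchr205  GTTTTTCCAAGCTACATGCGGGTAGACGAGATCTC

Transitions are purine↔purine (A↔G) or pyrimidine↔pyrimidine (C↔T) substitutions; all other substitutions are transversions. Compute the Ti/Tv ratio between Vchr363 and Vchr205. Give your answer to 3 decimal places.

11.000

Mismatches occur at site 1 (A↔G, transition), site 2 (C↔T, transition), site 4 (C↔T, transition), site 5 (C↔T, transition), site 9 (G↔A, transition), site 17 (C↔T, transition), site 18 (A↔G, transition), site 19 (A↔C, transversion), site 21 (A↔G, transition), site 28 (A↔G, transition), site 32 (C↔T, transition), site 33 (T↔C, transition).
Of the 12 differences, 11 transitions and 1 transversion, so Ti/Tv = 11/1 = 11.000.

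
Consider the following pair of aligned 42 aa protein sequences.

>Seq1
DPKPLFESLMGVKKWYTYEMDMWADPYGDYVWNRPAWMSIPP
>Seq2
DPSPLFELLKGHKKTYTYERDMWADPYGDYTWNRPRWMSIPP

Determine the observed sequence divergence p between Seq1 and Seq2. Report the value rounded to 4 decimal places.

Differing sites — 3:K/S; 8:S/L; 10:M/K; 12:V/H; 15:W/T; 20:M/R; 31:V/T; 36:A/R.
There are 8 differences over 42 sites, so p = 8/42 = 0.1905.

0.1905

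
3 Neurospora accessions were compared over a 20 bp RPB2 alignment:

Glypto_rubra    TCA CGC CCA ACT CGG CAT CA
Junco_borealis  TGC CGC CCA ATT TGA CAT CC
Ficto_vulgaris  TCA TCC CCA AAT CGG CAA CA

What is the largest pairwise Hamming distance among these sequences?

9

Pairwise Hamming distances:
  Glypto_rubra vs Junco_borealis: 6
  Glypto_rubra vs Ficto_vulgaris: 4
  Junco_borealis vs Ficto_vulgaris: 9
The largest is 9, between Junco_borealis and Ficto_vulgaris.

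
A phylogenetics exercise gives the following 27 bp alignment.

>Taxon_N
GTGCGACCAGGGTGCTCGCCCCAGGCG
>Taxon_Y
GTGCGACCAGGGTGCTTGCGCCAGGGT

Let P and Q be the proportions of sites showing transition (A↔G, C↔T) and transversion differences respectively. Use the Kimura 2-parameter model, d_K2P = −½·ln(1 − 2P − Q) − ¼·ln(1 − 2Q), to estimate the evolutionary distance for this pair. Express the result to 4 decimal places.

The sequences differ at positions 17 (C/T, transition), 20 (C/G, transversion), 26 (C/G, transversion), 27 (G/T, transversion).
Of the 4 differences, 1 transition and 3 transversions over 27 sites: P = 1/27 = 0.037037, Q = 3/27 = 0.111111.
d = −0.5·ln(0.814815) − 0.25·ln(0.777778) = −0.5·(-0.204794) − 0.25·(-0.251314) = 0.1652.

0.1652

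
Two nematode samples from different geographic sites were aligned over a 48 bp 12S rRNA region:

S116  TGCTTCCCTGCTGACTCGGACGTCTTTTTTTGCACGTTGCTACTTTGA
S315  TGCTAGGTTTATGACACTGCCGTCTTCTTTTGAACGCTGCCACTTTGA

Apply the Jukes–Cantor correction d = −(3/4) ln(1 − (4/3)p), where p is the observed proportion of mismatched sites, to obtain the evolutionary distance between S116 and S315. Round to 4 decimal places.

Differing sites — 5:T/A; 6:C/G; 7:C/G; 8:C/T; 10:G/T; 11:C/A; 16:T/A; 18:G/T; 20:A/C; 27:T/C; 33:C/A; 37:T/C; 41:T/C.
p = 13/48 = 0.270833.
d = −0.75 · ln(1 − (4/3)·0.270833) = −0.75 · ln(0.638889) = −0.75 · (-0.448025) = 0.3360.

0.3360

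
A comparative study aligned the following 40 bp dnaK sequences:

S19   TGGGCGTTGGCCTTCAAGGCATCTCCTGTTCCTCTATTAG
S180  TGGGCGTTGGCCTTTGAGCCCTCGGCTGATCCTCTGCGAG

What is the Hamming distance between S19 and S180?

10

Differing sites — 15:C/T; 16:A/G; 19:G/C; 21:A/C; 24:T/G; 25:C/G; 29:T/A; 36:A/G; 37:T/C; 38:T/G.
That gives 10 mismatches out of 40 aligned sites, so the Hamming distance is 10.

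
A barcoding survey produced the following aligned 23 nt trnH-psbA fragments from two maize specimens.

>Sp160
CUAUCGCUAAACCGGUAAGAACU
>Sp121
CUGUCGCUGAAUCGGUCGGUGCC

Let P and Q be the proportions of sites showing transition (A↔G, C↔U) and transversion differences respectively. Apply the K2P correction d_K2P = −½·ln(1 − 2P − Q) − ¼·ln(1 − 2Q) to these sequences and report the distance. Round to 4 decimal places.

Mismatches occur at site 3 (A→G, transition), site 9 (A→G, transition), site 12 (C→U, transition), site 17 (A→C, transversion), site 18 (A→G, transition), site 20 (A→U, transversion), site 21 (A→G, transition), site 23 (U→C, transition).
Of the 8 differences, 6 transitions and 2 transversions over 23 sites: P = 6/23 = 0.260870, Q = 2/23 = 0.086957.
d = −0.5·ln(0.391303) − 0.25·ln(0.826086) = −0.5·(-0.938273) − 0.25·(-0.191056) = 0.5169.

0.5169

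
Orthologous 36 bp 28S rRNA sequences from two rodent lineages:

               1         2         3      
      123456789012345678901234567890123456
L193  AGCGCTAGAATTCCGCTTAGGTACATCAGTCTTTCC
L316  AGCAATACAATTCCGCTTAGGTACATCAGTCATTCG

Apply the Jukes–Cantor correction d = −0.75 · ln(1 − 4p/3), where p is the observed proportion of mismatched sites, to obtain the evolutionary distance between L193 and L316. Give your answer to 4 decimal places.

Differing sites — 4:G/A; 5:C/A; 8:G/C; 32:T/A; 36:C/G.
p = 5/36 = 0.138889.
d = −0.75 · ln(1 − (4/3)·0.138889) = −0.75 · ln(0.814815) = −0.75 · (-0.204794) = 0.1536.

0.1536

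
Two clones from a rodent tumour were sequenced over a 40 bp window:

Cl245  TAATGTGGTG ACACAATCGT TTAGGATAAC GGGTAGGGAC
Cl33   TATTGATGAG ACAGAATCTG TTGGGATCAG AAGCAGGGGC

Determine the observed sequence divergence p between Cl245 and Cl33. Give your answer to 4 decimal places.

0.3500

Mismatches occur at site 3 (A→T), site 6 (T→A), site 7 (G→T), site 9 (T→A), site 14 (C→G), site 19 (G→T), site 20 (T→G), site 23 (A→G), site 28 (A→C), site 30 (C→G), site 31 (G→A), site 32 (G→A), site 34 (T→C), site 39 (A→G).
There are 14 differences over 40 sites, so p = 14/40 = 0.3500.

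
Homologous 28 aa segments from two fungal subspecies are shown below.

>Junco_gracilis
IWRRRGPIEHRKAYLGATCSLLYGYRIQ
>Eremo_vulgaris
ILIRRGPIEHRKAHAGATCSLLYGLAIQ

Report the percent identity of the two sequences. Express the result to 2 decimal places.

Mismatches occur at site 2 (W/L), site 3 (R/I), site 14 (Y/H), site 15 (L/A), site 25 (Y/L), site 26 (R/A).
22 of the 28 sites match, so the percent identity is 22/28 × 100 = 78.57%.

78.57%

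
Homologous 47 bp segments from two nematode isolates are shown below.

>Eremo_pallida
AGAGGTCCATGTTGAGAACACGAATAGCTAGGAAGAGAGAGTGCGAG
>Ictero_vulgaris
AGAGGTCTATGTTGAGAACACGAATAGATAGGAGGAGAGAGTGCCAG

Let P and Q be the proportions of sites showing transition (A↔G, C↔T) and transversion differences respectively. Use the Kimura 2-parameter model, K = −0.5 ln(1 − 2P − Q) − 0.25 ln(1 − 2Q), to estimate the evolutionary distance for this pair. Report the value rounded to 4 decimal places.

0.0905

The sequences differ at positions 8 (C/T, transition), 28 (C/A, transversion), 34 (A/G, transition), 45 (G/C, transversion).
Of the 4 differences, 2 transitions and 2 transversions over 47 sites: P = 2/47 = 0.042553, Q = 2/47 = 0.042553.
d = −0.5·ln(0.872341) − 0.25·ln(0.914894) = −0.5·(-0.136575) − 0.25·(-0.088947) = 0.0905.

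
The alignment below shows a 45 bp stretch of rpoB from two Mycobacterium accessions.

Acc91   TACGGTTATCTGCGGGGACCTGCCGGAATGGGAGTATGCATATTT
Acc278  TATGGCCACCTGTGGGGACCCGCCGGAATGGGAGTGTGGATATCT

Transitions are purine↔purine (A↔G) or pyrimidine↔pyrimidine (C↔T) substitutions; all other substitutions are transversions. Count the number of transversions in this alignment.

The sequences differ at positions 3 (C/T, transition), 6 (T/C, transition), 7 (T/C, transition), 9 (T/C, transition), 13 (C/T, transition), 21 (T/C, transition), 36 (A/G, transition), 39 (C/G, transversion), 44 (T/C, transition).
Of the 9 differences, 8 transitions and 1 transversion, so the answer is 1.

1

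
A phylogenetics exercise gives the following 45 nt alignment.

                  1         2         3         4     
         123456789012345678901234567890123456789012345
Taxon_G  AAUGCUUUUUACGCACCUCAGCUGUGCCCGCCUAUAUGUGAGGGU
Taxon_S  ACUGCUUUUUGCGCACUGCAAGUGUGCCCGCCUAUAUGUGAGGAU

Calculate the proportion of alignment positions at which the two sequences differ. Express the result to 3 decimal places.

The sequences differ at positions 2 (A/C), 11 (A/G), 17 (C/U), 18 (U/G), 21 (G/A), 22 (C/G), 44 (G/A).
There are 7 differences over 45 sites, so p = 7/45 = 0.156.

0.156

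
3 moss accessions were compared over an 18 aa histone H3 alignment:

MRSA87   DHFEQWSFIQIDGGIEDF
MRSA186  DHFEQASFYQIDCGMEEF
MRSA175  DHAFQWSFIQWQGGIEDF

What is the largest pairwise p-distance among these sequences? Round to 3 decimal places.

Pairwise Hamming distances:
  MRSA87 vs MRSA186: 5
  MRSA87 vs MRSA175: 4
  MRSA186 vs MRSA175: 9
The largest is 9 mismatches, between MRSA186 and MRSA175; p = 9/18 = 0.500.

0.500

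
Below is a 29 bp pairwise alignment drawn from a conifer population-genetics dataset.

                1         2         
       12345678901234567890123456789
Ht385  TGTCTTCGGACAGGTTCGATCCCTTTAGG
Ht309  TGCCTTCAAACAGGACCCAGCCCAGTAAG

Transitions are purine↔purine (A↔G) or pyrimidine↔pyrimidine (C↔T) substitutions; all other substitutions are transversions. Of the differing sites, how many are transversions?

Mismatches occur at site 3 (T→C, transition), site 8 (G→A, transition), site 9 (G→A, transition), site 15 (T→A, transversion), site 16 (T→C, transition), site 18 (G→C, transversion), site 20 (T→G, transversion), site 24 (T→A, transversion), site 25 (T→G, transversion), site 28 (G→A, transition).
Of the 10 differences, 5 transitions and 5 transversions, so the answer is 5.

5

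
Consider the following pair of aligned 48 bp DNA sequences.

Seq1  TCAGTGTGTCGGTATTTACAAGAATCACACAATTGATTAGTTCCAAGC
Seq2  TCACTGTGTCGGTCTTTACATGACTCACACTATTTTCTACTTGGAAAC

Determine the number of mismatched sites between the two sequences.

12

Mismatches occur at site 4 (G→C), site 14 (A→C), site 21 (A→T), site 24 (A→C), site 31 (A→T), site 35 (G→T), site 36 (A→T), site 37 (T→C), site 40 (G→C), site 43 (C→G), site 44 (C→G), site 47 (G→A).
That gives 12 mismatches out of 48 aligned sites, so the Hamming distance is 12.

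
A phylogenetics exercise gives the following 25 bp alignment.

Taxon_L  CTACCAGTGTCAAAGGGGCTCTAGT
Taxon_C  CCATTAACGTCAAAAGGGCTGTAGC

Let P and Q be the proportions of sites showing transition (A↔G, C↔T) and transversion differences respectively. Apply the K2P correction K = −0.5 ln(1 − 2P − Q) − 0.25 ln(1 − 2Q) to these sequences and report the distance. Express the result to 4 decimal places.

0.4790

The sequences differ at positions 2 (T/C, transition), 4 (C/T, transition), 5 (C/T, transition), 7 (G/A, transition), 8 (T/C, transition), 15 (G/A, transition), 21 (C/G, transversion), 25 (T/C, transition).
Of the 8 differences, 7 transitions and 1 transversion over 25 sites: P = 7/25 = 0.280000, Q = 1/25 = 0.040000.
d = −0.5·ln(0.400000) − 0.25·ln(0.920000) = −0.5·(-0.916291) − 0.25·(-0.083382) = 0.4790.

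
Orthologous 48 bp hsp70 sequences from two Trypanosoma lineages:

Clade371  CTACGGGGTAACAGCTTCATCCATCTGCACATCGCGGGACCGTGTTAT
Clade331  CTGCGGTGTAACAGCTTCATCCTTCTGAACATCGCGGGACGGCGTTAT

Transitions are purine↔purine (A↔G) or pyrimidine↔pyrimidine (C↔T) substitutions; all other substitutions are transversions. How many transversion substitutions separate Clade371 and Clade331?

4

Mismatches occur at site 3 (A/G, transition), site 7 (G/T, transversion), site 23 (A/T, transversion), site 28 (C/A, transversion), site 41 (C/G, transversion), site 43 (T/C, transition).
Of the 6 differences, 2 transitions and 4 transversions, so the answer is 4.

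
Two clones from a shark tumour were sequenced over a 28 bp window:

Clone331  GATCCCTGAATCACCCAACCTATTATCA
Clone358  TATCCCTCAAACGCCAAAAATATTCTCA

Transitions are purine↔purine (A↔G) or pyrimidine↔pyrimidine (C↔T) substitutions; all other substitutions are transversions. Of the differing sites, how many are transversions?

7

Mismatches occur at site 1 (G→T, transversion), site 8 (G→C, transversion), site 11 (T→A, transversion), site 13 (A→G, transition), site 16 (C→A, transversion), site 19 (C→A, transversion), site 20 (C→A, transversion), site 25 (A→C, transversion).
Of the 8 differences, 1 transition and 7 transversions, so the answer is 7.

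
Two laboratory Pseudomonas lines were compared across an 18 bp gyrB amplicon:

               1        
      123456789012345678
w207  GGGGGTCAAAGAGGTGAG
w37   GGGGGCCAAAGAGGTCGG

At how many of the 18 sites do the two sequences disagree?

3

Mismatches occur at site 6 (T/C), site 16 (G/C), site 17 (A/G).
That gives 3 mismatches out of 18 aligned sites, so the Hamming distance is 3.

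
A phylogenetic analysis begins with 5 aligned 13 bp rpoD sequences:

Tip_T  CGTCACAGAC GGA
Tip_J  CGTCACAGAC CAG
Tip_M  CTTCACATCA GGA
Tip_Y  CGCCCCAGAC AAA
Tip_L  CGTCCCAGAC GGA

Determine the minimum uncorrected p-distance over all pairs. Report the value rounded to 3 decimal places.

0.077

Pairwise Hamming distances:
  Tip_T vs Tip_J: 3
  Tip_T vs Tip_M: 4
  Tip_T vs Tip_Y: 4
  Tip_T vs Tip_L: 1
  Tip_J vs Tip_M: 7
  Tip_J vs Tip_Y: 4
  Tip_J vs Tip_L: 4
  Tip_M vs Tip_Y: 8
  Tip_M vs Tip_L: 5
  Tip_Y vs Tip_L: 3
The smallest is 1 mismatch, between Tip_T and Tip_L; p = 1/13 = 0.077.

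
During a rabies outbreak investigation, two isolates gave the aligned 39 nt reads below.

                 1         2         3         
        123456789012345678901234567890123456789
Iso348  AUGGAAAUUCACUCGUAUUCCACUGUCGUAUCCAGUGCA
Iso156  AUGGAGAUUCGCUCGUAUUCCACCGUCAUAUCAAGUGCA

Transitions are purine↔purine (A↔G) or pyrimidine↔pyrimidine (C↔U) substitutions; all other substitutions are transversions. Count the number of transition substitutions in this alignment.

Mismatches occur at site 6 (A→G, transition), site 11 (A→G, transition), site 24 (U→C, transition), site 28 (G→A, transition), site 33 (C→A, transversion).
Of the 5 differences, 4 transitions and 1 transversion, so the answer is 4.

4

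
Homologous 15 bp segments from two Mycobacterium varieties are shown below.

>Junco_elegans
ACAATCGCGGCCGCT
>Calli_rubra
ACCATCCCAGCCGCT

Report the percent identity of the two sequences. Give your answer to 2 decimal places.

The sequences differ at positions 3 (A/C), 7 (G/C), 9 (G/A).
12 of the 15 sites match, so the percent identity is 12/15 × 100 = 80.00%.

80.00%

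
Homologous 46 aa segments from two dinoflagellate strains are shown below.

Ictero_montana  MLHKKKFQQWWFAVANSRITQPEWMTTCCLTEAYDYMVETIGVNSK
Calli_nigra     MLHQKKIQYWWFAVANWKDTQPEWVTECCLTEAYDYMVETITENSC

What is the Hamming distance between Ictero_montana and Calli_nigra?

11

Mismatches occur at site 4 (K↔Q), site 7 (F↔I), site 9 (Q↔Y), site 17 (S↔W), site 18 (R↔K), site 19 (I↔D), site 25 (M↔V), site 27 (T↔E), site 42 (G↔T), site 43 (V↔E), site 46 (K↔C).
That gives 11 mismatches out of 46 aligned sites, so the Hamming distance is 11.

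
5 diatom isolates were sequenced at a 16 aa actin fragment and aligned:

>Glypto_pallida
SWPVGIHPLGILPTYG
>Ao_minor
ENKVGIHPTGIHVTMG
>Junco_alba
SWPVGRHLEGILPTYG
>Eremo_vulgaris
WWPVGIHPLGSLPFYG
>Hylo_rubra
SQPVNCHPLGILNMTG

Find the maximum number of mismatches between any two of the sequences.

Pairwise Hamming distances:
  Glypto_pallida vs Ao_minor: 7
  Glypto_pallida vs Junco_alba: 3
  Glypto_pallida vs Eremo_vulgaris: 3
  Glypto_pallida vs Hylo_rubra: 6
  Ao_minor vs Junco_alba: 9
  Ao_minor vs Eremo_vulgaris: 9
  Ao_minor vs Hylo_rubra: 10
  Junco_alba vs Eremo_vulgaris: 6
  Junco_alba vs Hylo_rubra: 8
  Eremo_vulgaris vs Hylo_rubra: 8
The largest is 10, between Ao_minor and Hylo_rubra.

10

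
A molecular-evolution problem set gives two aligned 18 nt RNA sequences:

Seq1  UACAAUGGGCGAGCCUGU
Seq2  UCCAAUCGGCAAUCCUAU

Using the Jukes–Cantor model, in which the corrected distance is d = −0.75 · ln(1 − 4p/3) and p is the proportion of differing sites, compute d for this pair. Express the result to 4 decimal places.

Differing sites — 2:A/C; 7:G/C; 11:G/A; 13:G/U; 17:G/A.
p = 5/18 = 0.277778.
d = −0.75 · ln(1 − (4/3)·0.277778) = −0.75 · ln(0.629629) = −0.75 · (-0.462625) = 0.3470.

0.3470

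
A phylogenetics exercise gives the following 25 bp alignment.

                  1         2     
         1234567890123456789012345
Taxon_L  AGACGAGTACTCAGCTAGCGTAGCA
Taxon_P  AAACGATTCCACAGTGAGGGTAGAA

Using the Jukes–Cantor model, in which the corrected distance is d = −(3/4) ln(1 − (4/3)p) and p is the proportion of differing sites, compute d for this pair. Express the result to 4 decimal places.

0.4172

Mismatches occur at site 2 (G/A), site 7 (G/T), site 9 (A/C), site 11 (T/A), site 15 (C/T), site 16 (T/G), site 19 (C/G), site 24 (C/A).
p = 8/25 = 0.320000.
d = −0.75 · ln(1 − (4/3)·0.320000) = −0.75 · ln(0.573333) = −0.75 · (-0.556289) = 0.4172.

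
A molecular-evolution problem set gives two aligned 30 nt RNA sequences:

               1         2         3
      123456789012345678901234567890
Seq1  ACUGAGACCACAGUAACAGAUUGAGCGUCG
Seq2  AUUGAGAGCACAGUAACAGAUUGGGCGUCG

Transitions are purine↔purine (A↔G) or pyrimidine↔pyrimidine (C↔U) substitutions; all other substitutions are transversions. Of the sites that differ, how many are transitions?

The sequences differ at positions 2 (C/U, transition), 8 (C/G, transversion), 24 (A/G, transition).
Of the 3 differences, 2 transitions and 1 transversion, so the answer is 2.

2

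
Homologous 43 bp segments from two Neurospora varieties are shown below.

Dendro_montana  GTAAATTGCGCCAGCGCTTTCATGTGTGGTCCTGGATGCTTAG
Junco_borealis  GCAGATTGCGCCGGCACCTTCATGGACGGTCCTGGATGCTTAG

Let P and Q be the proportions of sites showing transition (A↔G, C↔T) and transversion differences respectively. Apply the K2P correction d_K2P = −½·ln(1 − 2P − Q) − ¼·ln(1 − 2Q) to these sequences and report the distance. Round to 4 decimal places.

The sequences differ at positions 2 (T/C, transition), 4 (A/G, transition), 13 (A/G, transition), 16 (G/A, transition), 18 (T/C, transition), 25 (T/G, transversion), 26 (G/A, transition), 27 (T/C, transition).
Of the 8 differences, 7 transitions and 1 transversion over 43 sites: P = 7/43 = 0.162791, Q = 1/43 = 0.023256.
d = −0.5·ln(0.651162) − 0.25·ln(0.953488) = −0.5·(-0.428997) − 0.25·(-0.047628) = 0.2264.

0.2264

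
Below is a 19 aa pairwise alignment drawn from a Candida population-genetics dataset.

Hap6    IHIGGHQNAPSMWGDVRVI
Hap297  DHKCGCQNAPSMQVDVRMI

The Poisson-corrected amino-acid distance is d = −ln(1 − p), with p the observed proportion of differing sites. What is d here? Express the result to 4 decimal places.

The sequences differ at positions 1 (I/D), 3 (I/K), 4 (G/C), 6 (H/C), 13 (W/Q), 14 (G/V), 18 (V/M).
p = 7/19 = 0.368421.
d = −ln(1 − 0.368421) = −ln(0.631579) = 0.4595.

0.4595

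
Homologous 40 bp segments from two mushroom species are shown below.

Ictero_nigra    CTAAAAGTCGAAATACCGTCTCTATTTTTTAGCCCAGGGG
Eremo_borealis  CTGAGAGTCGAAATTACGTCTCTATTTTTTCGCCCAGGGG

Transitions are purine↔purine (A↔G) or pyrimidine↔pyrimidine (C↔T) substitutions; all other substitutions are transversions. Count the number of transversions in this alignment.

3

Differing sites — 3:A/G (Ti); 5:A/G (Ti); 15:A/T (Tv); 16:C/A (Tv); 31:A/C (Tv).
Of the 5 differences, 2 transitions and 3 transversions, so the answer is 3.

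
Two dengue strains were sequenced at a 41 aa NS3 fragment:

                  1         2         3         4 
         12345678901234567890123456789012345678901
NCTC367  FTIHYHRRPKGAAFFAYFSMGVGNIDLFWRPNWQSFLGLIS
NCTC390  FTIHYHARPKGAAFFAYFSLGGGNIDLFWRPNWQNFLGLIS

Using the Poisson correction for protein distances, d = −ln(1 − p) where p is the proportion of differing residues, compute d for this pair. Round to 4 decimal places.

0.1027

Differing sites — 7:R/A; 20:M/L; 22:V/G; 35:S/N.
p = 4/41 = 0.097561.
d = −ln(1 − 0.097561) = −ln(0.902439) = 0.1027.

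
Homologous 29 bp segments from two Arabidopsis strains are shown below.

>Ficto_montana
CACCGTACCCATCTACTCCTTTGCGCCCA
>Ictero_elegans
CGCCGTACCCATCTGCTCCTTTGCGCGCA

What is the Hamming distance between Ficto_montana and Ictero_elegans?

3

The sequences differ at positions 2 (A/G), 15 (A/G), 27 (C/G).
That gives 3 mismatches out of 29 aligned sites, so the Hamming distance is 3.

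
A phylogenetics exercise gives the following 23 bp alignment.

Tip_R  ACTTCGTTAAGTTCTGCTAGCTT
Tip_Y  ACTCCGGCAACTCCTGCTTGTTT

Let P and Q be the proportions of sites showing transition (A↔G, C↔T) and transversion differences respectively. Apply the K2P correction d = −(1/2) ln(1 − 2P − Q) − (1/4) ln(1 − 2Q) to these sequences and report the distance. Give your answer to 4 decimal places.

0.4009

The sequences differ at positions 4 (T/C, transition), 7 (T/G, transversion), 8 (T/C, transition), 11 (G/C, transversion), 13 (T/C, transition), 19 (A/T, transversion), 21 (C/T, transition).
Of the 7 differences, 4 transitions and 3 transversions over 23 sites: P = 4/23 = 0.173913, Q = 3/23 = 0.130435.
d = −0.5·ln(0.521739) − 0.25·ln(0.739130) = −0.5·(-0.650588) − 0.25·(-0.302281) = 0.4009.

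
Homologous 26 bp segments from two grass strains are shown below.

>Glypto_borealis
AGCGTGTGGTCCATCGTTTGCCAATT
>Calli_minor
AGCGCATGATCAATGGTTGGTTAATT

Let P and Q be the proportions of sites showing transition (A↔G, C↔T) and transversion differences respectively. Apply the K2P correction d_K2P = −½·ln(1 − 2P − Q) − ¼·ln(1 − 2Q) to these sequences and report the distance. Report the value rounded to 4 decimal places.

0.4122

Differing sites — 5:T/C (Ti); 6:G/A (Ti); 9:G/A (Ti); 12:C/A (Tv); 15:C/G (Tv); 19:T/G (Tv); 21:C/T (Ti); 22:C/T (Ti).
Of the 8 differences, 5 transitions and 3 transversions over 26 sites: P = 5/26 = 0.192308, Q = 3/26 = 0.115385.
d = −0.5·ln(0.499999) − 0.25·ln(0.769230) = −0.5·(-0.693149) − 0.25·(-0.262365) = 0.4122.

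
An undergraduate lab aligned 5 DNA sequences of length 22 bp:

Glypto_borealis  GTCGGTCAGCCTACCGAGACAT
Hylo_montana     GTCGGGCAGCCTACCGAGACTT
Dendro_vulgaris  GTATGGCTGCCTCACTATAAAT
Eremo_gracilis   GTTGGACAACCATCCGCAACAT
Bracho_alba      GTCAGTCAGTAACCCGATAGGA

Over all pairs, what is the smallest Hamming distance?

2

Pairwise Hamming distances:
  Glypto_borealis vs Hylo_montana: 2
  Glypto_borealis vs Dendro_vulgaris: 9
  Glypto_borealis vs Eremo_gracilis: 7
  Glypto_borealis vs Bracho_alba: 9
  Hylo_montana vs Dendro_vulgaris: 9
  Hylo_montana vs Eremo_gracilis: 8
  Hylo_montana vs Bracho_alba: 10
  Dendro_vulgaris vs Eremo_gracilis: 12
  Dendro_vulgaris vs Bracho_alba: 12
  Eremo_gracilis vs Bracho_alba: 12
The smallest is 2, between Glypto_borealis and Hylo_montana.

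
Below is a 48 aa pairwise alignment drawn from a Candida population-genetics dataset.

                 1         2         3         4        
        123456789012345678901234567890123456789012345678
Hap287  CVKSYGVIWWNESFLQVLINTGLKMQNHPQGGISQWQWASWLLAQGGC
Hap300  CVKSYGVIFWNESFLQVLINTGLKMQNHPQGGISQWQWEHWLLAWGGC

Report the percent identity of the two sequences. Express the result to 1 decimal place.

The sequences differ at positions 9 (W/F), 39 (A/E), 40 (S/H), 45 (Q/W).
44 of the 48 sites match, so the percent identity is 44/48 × 100 = 91.7%.

91.7%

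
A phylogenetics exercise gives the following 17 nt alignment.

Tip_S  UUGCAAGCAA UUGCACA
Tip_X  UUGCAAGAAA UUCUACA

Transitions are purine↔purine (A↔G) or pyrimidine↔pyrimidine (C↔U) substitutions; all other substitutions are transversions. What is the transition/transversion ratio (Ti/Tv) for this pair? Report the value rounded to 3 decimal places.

0.500

Mismatches occur at site 8 (C→A, transversion), site 13 (G→C, transversion), site 14 (C→U, transition).
Of the 3 differences, 1 transition and 2 transversions, so Ti/Tv = 1/2 = 0.500.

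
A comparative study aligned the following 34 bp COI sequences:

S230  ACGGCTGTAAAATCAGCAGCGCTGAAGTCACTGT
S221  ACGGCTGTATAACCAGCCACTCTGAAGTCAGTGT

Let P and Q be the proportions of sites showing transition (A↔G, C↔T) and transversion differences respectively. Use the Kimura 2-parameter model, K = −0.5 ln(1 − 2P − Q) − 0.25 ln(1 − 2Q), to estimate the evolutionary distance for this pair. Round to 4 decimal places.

Mismatches occur at site 10 (A→T, transversion), site 13 (T→C, transition), site 18 (A→C, transversion), site 19 (G→A, transition), site 21 (G→T, transversion), site 31 (C→G, transversion).
Of the 6 differences, 2 transitions and 4 transversions over 34 sites: P = 2/34 = 0.058824, Q = 4/34 = 0.117647.
d = −0.5·ln(0.764705) − 0.25·ln(0.764706) = −0.5·(-0.268265) − 0.25·(-0.268264) = 0.2012.

0.2012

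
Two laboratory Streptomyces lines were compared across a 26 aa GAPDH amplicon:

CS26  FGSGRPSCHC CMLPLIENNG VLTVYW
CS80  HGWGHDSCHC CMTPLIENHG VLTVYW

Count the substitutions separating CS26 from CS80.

6

Differing sites — 1:F/H; 3:S/W; 5:R/H; 6:P/D; 13:L/T; 19:N/H.
That gives 6 mismatches out of 26 aligned sites, so the Hamming distance is 6.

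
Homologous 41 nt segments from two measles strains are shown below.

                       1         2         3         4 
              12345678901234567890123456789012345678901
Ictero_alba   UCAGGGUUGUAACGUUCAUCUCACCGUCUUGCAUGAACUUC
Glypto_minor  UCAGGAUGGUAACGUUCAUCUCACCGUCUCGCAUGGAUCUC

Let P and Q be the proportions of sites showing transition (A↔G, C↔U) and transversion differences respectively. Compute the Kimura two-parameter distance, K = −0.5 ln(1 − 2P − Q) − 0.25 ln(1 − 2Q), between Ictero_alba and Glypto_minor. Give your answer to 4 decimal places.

Mismatches occur at site 6 (G↔A, transition), site 8 (U↔G, transversion), site 30 (U↔C, transition), site 36 (A↔G, transition), site 38 (C↔U, transition), site 39 (U↔C, transition).
Of the 6 differences, 5 transitions and 1 transversion over 41 sites: P = 5/41 = 0.121951, Q = 1/41 = 0.024390.
d = −0.5·ln(0.731708) − 0.25·ln(0.951220) = −0.5·(-0.312374) − 0.25·(-0.050010) = 0.1687.

0.1687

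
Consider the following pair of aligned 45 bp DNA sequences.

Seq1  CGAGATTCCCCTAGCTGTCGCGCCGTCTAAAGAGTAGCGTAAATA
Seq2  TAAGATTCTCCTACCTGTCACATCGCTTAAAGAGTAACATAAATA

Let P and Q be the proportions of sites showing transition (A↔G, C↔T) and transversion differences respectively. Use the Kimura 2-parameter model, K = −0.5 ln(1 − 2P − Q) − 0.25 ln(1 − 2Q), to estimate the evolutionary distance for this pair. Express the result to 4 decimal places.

The sequences differ at positions 1 (C/T, transition), 2 (G/A, transition), 9 (C/T, transition), 14 (G/C, transversion), 20 (G/A, transition), 22 (G/A, transition), 23 (C/T, transition), 26 (T/C, transition), 27 (C/T, transition), 37 (G/A, transition), 39 (G/A, transition).
Of the 11 differences, 10 transitions and 1 transversion over 45 sites: P = 10/45 = 0.222222, Q = 1/45 = 0.022222.
d = −0.5·ln(0.533334) − 0.25·ln(0.955556) = −0.5·(-0.628607) − 0.25·(-0.045462) = 0.3257.

0.3257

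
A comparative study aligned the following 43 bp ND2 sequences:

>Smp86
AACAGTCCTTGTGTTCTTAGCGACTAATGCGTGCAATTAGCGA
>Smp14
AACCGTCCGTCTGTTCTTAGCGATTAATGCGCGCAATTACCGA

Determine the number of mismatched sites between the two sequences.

6

The sequences differ at positions 4 (A/C), 9 (T/G), 11 (G/C), 24 (C/T), 32 (T/C), 40 (G/C).
That gives 6 mismatches out of 43 aligned sites, so the Hamming distance is 6.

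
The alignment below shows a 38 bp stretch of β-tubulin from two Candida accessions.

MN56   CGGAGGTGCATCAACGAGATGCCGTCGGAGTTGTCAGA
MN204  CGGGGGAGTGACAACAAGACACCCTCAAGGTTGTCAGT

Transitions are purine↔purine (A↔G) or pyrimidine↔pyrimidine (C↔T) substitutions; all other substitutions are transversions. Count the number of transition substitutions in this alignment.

Differing sites — 4:A/G (Ti); 7:T/A (Tv); 9:C/T (Ti); 10:A/G (Ti); 11:T/A (Tv); 16:G/A (Ti); 20:T/C (Ti); 21:G/A (Ti); 24:G/C (Tv); 27:G/A (Ti); 28:G/A (Ti); 29:A/G (Ti); 38:A/T (Tv).
Of the 13 differences, 9 transitions and 4 transversions, so the answer is 9.

9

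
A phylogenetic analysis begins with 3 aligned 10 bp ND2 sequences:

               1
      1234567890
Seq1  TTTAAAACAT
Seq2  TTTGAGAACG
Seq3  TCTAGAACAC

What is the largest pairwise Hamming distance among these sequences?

Pairwise Hamming distances:
  Seq1 vs Seq2: 5
  Seq1 vs Seq3: 3
  Seq2 vs Seq3: 7
The largest is 7, between Seq2 and Seq3.

7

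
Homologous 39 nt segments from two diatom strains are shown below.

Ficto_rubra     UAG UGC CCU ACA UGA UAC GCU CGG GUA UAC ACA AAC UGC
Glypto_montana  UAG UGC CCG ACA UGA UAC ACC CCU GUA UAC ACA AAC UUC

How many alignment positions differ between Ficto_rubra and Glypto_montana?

6

Mismatches occur at site 9 (U↔G), site 19 (G↔A), site 21 (U↔C), site 23 (G↔C), site 24 (G↔U), site 38 (G↔U).
That gives 6 mismatches out of 39 aligned sites, so the Hamming distance is 6.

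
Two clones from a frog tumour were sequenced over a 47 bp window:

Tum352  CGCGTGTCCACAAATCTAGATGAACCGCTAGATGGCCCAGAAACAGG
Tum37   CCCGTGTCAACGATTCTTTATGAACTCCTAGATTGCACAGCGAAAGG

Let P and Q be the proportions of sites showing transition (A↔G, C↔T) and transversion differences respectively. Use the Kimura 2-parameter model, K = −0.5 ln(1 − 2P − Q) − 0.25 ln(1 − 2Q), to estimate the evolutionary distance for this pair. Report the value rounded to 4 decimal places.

0.3467

Mismatches occur at site 2 (G↔C, transversion), site 9 (C↔A, transversion), site 12 (A↔G, transition), site 14 (A↔T, transversion), site 18 (A↔T, transversion), site 19 (G↔T, transversion), site 26 (C↔T, transition), site 27 (G↔C, transversion), site 34 (G↔T, transversion), site 37 (C↔A, transversion), site 41 (A↔C, transversion), site 42 (A↔G, transition), site 44 (C↔A, transversion).
Of the 13 differences, 3 transitions and 10 transversions over 47 sites: P = 3/47 = 0.063830, Q = 10/47 = 0.212766.
d = −0.5·ln(0.659574) − 0.25·ln(0.574468) = −0.5·(-0.416161) − 0.25·(-0.554311) = 0.3467.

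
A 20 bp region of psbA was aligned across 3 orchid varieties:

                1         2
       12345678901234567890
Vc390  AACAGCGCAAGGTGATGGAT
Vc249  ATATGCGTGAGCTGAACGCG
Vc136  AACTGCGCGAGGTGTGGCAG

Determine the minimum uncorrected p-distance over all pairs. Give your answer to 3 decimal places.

0.300

Pairwise Hamming distances:
  Vc390 vs Vc249: 10
  Vc390 vs Vc136: 6
  Vc249 vs Vc136: 9
The smallest is 6 mismatches, between Vc390 and Vc136; p = 6/20 = 0.300.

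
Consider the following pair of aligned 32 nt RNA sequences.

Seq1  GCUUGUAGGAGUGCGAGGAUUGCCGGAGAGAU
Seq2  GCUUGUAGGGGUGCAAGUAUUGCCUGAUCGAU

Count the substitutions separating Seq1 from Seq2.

6

Mismatches occur at site 10 (A↔G), site 15 (G↔A), site 18 (G↔U), site 25 (G↔U), site 28 (G↔U), site 29 (A↔C).
That gives 6 mismatches out of 32 aligned sites, so the Hamming distance is 6.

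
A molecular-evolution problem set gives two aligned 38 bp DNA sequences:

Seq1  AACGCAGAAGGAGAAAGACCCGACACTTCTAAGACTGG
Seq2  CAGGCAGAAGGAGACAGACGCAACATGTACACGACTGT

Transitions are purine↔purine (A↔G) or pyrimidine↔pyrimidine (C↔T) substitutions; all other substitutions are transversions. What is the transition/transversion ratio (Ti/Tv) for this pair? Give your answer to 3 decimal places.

Mismatches occur at site 1 (A/C, transversion), site 3 (C/G, transversion), site 15 (A/C, transversion), site 20 (C/G, transversion), site 22 (G/A, transition), site 26 (C/T, transition), site 27 (T/G, transversion), site 29 (C/A, transversion), site 30 (T/C, transition), site 32 (A/C, transversion), site 38 (G/T, transversion).
Of the 11 differences, 3 transitions and 8 transversions, so Ti/Tv = 3/8 = 0.375.

0.375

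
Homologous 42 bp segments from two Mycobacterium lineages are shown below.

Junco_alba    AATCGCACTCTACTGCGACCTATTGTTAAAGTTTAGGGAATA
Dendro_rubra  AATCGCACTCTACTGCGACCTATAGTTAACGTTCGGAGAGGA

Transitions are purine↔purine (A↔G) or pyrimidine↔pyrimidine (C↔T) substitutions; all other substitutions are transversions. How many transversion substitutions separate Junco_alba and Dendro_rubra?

3

Mismatches occur at site 24 (T→A, transversion), site 30 (A→C, transversion), site 34 (T→C, transition), site 35 (A→G, transition), site 37 (G→A, transition), site 40 (A→G, transition), site 41 (T→G, transversion).
Of the 7 differences, 4 transitions and 3 transversions, so the answer is 3.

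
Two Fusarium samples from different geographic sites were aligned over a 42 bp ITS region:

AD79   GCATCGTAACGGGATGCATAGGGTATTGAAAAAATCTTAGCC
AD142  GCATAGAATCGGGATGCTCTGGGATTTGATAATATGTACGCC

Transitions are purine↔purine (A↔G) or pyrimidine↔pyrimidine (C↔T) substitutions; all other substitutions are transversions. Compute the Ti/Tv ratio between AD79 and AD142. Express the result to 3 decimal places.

0.083

Mismatches occur at site 5 (C↔A, transversion), site 7 (T↔A, transversion), site 9 (A↔T, transversion), site 18 (A↔T, transversion), site 19 (T↔C, transition), site 20 (A↔T, transversion), site 24 (T↔A, transversion), site 25 (A↔T, transversion), site 30 (A↔T, transversion), site 33 (A↔T, transversion), site 36 (C↔G, transversion), site 38 (T↔A, transversion), site 39 (A↔C, transversion).
Of the 13 differences, 1 transition and 12 transversions, so Ti/Tv = 1/12 = 0.083.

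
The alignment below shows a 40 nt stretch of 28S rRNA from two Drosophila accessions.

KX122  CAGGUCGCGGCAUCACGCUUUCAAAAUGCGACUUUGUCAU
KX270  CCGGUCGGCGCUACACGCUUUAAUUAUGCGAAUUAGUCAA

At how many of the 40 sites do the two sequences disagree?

11

The sequences differ at positions 2 (A/C), 8 (C/G), 9 (G/C), 12 (A/U), 13 (U/A), 22 (C/A), 24 (A/U), 25 (A/U), 32 (C/A), 35 (U/A), 40 (U/A).
That gives 11 mismatches out of 40 aligned sites, so the Hamming distance is 11.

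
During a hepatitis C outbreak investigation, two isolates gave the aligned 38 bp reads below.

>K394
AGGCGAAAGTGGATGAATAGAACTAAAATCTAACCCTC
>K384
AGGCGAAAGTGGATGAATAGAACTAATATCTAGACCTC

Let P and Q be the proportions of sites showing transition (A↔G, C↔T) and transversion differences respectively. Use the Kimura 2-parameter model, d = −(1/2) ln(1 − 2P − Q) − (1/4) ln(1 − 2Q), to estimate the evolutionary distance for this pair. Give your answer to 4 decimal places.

Mismatches occur at site 27 (A↔T, transversion), site 33 (A↔G, transition), site 34 (C↔A, transversion).
Of the 3 differences, 1 transition and 2 transversions over 38 sites: P = 1/38 = 0.026316, Q = 2/38 = 0.052632.
d = −0.5·ln(0.894736) − 0.25·ln(0.894736) = −0.5·(-0.111227) − 0.25·(-0.111227) = 0.0834.

0.0834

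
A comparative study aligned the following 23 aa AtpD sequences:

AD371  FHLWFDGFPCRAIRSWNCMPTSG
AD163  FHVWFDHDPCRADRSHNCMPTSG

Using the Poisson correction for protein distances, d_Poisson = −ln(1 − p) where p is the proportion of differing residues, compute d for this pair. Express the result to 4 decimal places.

Mismatches occur at site 3 (L→V), site 7 (G→H), site 8 (F→D), site 13 (I→D), site 16 (W→H).
p = 5/23 = 0.217391.
d = −ln(1 − 0.217391) = −ln(0.782609) = 0.2451.

0.2451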